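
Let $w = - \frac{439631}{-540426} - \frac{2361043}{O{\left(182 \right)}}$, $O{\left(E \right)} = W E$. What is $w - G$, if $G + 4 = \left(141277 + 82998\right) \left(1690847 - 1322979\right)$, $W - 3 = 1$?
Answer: $- \frac{16229700745393251019}{196715064} \approx -8.2504 \cdot 10^{10}$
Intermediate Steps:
$W = 4$ ($W = 3 + 1 = 4$)
$O{\left(E \right)} = 4 E$
$G = 82503595696$ ($G = -4 + \left(141277 + 82998\right) \left(1690847 - 1322979\right) = -4 + 224275 \cdot 367868 = -4 + 82503595700 = 82503595696$)
$w = - \frac{637824486475}{196715064}$ ($w = - \frac{439631}{-540426} - \frac{2361043}{4 \cdot 182} = \left(-439631\right) \left(- \frac{1}{540426}\right) - \frac{2361043}{728} = \frac{439631}{540426} - \frac{2361043}{728} = - \frac{637824486475}{196715064} \approx -3242.4$)
$w - G = - \frac{637824486475}{196715064} - 82503595696 = - \frac{16229700745393251019}{196715064}$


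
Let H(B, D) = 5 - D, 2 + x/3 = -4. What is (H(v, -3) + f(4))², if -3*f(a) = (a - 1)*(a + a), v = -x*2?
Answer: 0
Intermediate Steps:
x = -18 (x = -6 + 3*(-4) = -6 - 12 = -18)
v = 36 (v = -1*(-18)*2 = 18*2 = 36)
f(a) = -2*a*(-1 + a)/3 (f(a) = -(a - 1)*(a + a)/3 = -(-1 + a)*2*a/3 = -2*a*(-1 + a)/3)
(H(v, -3) + f(4))² = ((5 - 1*(-3)) + (⅔)*4*(1 - 1*4))² = ((5 + 3) + (⅔)*4*(1 - 4))² = (8 + (⅔)*4*(-3))² = (8 - 8)² = 0² = 0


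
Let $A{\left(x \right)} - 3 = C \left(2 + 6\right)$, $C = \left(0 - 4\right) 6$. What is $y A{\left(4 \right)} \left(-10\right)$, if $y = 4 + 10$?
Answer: $26460$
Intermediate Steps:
$y = 14$
$C = -24$ ($C = \left(-4\right) 6 = -24$)
$A{\left(x \right)} = -189$ ($A{\left(x \right)} = 3 - 24 \left(2 + 6\right) = 3 - 192 = -189$)
$y A{\left(4 \right)} \left(-10\right) = 14 \left(-189\right) \left(-10\right) = \left(-2646\right) \left(-10\right) = 26460$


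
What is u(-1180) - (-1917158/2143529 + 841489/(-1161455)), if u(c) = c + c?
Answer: -5871454991460629/2489612474695 ≈ -2358.4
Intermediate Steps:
u(c) = 2*c
u(-1180) - (-1917158/2143529 + 841489/(-1161455)) = 2*(-1180) - (-1917158/2143529 + 841489/(-1161455)) = -2360 - (-1917158*1/2143529 + 841489*(-1/1161455)) = -2360 - (-1917158/2143529 - 841489/1161455) = -2360 - 1*(-4030448819571/2489612474695) = -2360 + 4030448819571/2489612474695 = -5871454991460629/2489612474695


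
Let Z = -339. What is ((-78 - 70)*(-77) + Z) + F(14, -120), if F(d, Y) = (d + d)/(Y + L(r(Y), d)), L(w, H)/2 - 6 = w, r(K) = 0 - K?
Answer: 364888/33 ≈ 11057.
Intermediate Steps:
r(K) = -K
L(w, H) = 12 + 2*w
F(d, Y) = 2*d/(12 - Y) (F(d, Y) = (d + d)/(Y + (12 + 2*(-Y))) = (2*d)/(Y + (12 - 2*Y)) = (2*d)/(12 - Y) = 2*d/(12 - Y))
((-78 - 70)*(-77) + Z) + F(14, -120) = ((-78 - 70)*(-77) - 339) + 2*14/(12 - 1*(-120)) = (-148*(-77) - 339) + 2*14/(12 + 120) = (11396 - 339) + 2*14/132 = 11057 + 2*14*(1/132) = 11057 + 7/33 = 364888/33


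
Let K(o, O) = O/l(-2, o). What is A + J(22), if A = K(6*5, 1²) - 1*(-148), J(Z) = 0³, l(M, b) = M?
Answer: 295/2 ≈ 147.50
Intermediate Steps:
K(o, O) = -O/2 (K(o, O) = O/(-2) = O*(-½) = -O/2)
J(Z) = 0
A = 295/2 (A = -½*1² - 1*(-148) = -½*1 + 148 = -½ + 148 = 295/2 ≈ 147.50)
A + J(22) = 295/2 + 0 = 295/2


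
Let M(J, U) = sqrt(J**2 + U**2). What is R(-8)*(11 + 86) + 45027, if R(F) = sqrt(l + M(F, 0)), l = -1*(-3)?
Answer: 45027 + 97*sqrt(11) ≈ 45349.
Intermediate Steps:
l = 3
R(F) = sqrt(3 + sqrt(F**2)) (R(F) = sqrt(3 + sqrt(F**2 + 0**2)) = sqrt(3 + sqrt(F**2 + 0)) = sqrt(3 + sqrt(F**2)))
R(-8)*(11 + 86) + 45027 = sqrt(3 + sqrt((-8)**2))*(11 + 86) + 45027 = sqrt(3 + sqrt(64))*97 + 45027 = sqrt(3 + 8)*97 + 45027 = sqrt(11)*97 + 45027 = 97*sqrt(11) + 45027 = 45027 + 97*sqrt(11)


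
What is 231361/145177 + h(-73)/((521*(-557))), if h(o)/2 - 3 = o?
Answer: 67160592897/42129929869 ≈ 1.5941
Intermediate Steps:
h(o) = 6 + 2*o
231361/145177 + h(-73)/((521*(-557))) = 231361/145177 + (6 + 2*(-73))/((521*(-557))) = 231361*(1/145177) + (6 - 146)/(-290197) = 231361/145177 - 140*(-1/290197) = 231361/145177 + 140/290197 = 67160592897/42129929869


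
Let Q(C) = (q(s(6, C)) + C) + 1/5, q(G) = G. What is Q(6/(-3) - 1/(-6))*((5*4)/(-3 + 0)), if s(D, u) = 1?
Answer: 38/9 ≈ 4.2222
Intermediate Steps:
Q(C) = 6/5 + C (Q(C) = (1 + C) + 1/5 = (1 + C) + ⅕ = 6/5 + C)
Q(6/(-3) - 1/(-6))*((5*4)/(-3 + 0)) = (6/5 + (6/(-3) - 1/(-6)))*((5*4)/(-3 + 0)) = (6/5 + (6*(-⅓) - 1*(-⅙)))*(20/(-3)) = (6/5 + (-2 + ⅙))*(20*(-⅓)) = (6/5 - 11/6)*(-20/3) = -19/30*(-20/3) = 38/9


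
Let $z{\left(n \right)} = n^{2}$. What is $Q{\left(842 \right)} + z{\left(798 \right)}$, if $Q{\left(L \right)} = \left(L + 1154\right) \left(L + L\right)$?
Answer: $3998068$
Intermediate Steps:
$Q{\left(L \right)} = 2 L \left(1154 + L\right)$ ($Q{\left(L \right)} = \left(1154 + L\right) 2 L = 2 L \left(1154 + L\right)$)
$Q{\left(842 \right)} + z{\left(798 \right)} = 2 \cdot 842 \left(1154 + 842\right) + 798^{2} = 2 \cdot 842 \cdot 1996 + 636804 = 3361264 + 636804 = 3998068$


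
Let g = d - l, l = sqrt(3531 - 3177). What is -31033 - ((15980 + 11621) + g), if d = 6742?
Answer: -65376 + sqrt(354) ≈ -65357.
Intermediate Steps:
l = sqrt(354) ≈ 18.815
g = 6742 - sqrt(354) ≈ 6723.2
-31033 - ((15980 + 11621) + g) = -31033 - ((15980 + 11621) + (6742 - sqrt(354))) = -31033 - (27601 + (6742 - sqrt(354))) = -31033 - (34343 - sqrt(354)) = -31033 + (-34343 + sqrt(354)) = -65376 + sqrt(354)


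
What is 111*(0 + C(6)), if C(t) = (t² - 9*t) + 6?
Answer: -1332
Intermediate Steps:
C(t) = 6 + t² - 9*t
111*(0 + C(6)) = 111*(0 + (6 + 6² - 9*6)) = 111*(0 + (6 + 36 - 54)) = 111*(0 - 12) = 111*(-12) = -1332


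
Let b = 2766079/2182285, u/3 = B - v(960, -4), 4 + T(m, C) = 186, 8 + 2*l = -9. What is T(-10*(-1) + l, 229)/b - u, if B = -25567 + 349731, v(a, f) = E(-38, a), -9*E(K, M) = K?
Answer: -8068672457992/8298237 ≈ -9.7234e+5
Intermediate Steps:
l = -17/2 (l = -4 + (½)*(-9) = -4 - 9/2 = -17/2 ≈ -8.5000)
E(K, M) = -K/9
v(a, f) = 38/9 (v(a, f) = -⅑*(-38) = 38/9)
B = 324164
T(m, C) = 182 (T(m, C) = -4 + 186 = 182)
u = 2917438/3 (u = 3*(324164 - 1*38/9) = 3*(324164 - 38/9) = 3*(2917438/9) = 2917438/3 ≈ 9.7248e+5)
b = 2766079/2182285 (b = 2766079*(1/2182285) = 2766079/2182285 ≈ 1.2675)
T(-10*(-1) + l, 229)/b - u = 182/(2766079/2182285) - 1*2917438/3 = 182*(2182285/2766079) - 2917438/3 = 397175870/2766079 - 2917438/3 = -8068672457992/8298237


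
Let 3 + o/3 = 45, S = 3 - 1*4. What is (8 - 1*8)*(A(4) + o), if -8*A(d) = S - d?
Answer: 0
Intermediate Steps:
S = -1 (S = 3 - 4 = -1)
o = 126 (o = -9 + 3*45 = -9 + 135 = 126)
A(d) = ⅛ + d/8 (A(d) = -(-1 - d)/8 = ⅛ + d/8)
(8 - 1*8)*(A(4) + o) = (8 - 1*8)*((⅛ + (⅛)*4) + 126) = (8 - 8)*((⅛ + ½) + 126) = 0*(5/8 + 126) = 0*(1013/8) = 0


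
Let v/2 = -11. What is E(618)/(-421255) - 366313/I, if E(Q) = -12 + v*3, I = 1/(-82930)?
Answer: 12797026390848028/421255 ≈ 3.0378e+10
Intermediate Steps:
I = -1/82930 ≈ -1.2058e-5
v = -22 (v = 2*(-11) = -22)
E(Q) = -78 (E(Q) = -12 - 22*3 = -12 - 66 = -78)
E(618)/(-421255) - 366313/I = -78/(-421255) - 366313/(-1/82930) = -78*(-1/421255) - 366313*(-82930) = 78/421255 + 30378337090 = 12797026390848028/421255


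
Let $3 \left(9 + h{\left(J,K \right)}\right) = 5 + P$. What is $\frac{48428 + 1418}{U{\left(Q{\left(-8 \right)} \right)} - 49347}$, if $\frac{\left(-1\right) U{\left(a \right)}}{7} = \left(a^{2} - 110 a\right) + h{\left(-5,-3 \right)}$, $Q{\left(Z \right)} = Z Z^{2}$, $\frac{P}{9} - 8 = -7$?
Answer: $- \frac{74769}{3417847} \approx -0.021876$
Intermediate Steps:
$P = 9$ ($P = 72 + 9 \left(-7\right) = 72 - 63 = 9$)
$Q{\left(Z \right)} = Z^{3}$
$h{\left(J,K \right)} = - \frac{13}{3}$ ($h{\left(J,K \right)} = -9 + \frac{5 + 9}{3} = -9 + \frac{1}{3} \cdot 14 = -9 + \frac{14}{3} = - \frac{13}{3}$)
$U{\left(a \right)} = \frac{91}{3} - 7 a^{2} + 770 a$ ($U{\left(a \right)} = - 7 \left(\left(a^{2} - 110 a\right) - \frac{13}{3}\right) = - 7 \left(- \frac{13}{3} + a^{2} - 110 a\right) = \frac{91}{3} - 7 a^{2} + 770 a$)
$\frac{48428 + 1418}{U{\left(Q{\left(-8 \right)} \right)} - 49347} = \frac{48428 + 1418}{\left(\frac{91}{3} - 7 \left(\left(-8\right)^{3}\right)^{2} + 770 \left(-8\right)^{3}\right) - 49347} = \frac{49846}{\left(\frac{91}{3} - 7 \left(-512\right)^{2} + 770 \left(-512\right)\right) - 49347} = \frac{49846}{\left(\frac{91}{3} - 1835008 - 394240\right) - 49347} = \frac{49846}{- \frac{6687653}{3} - 49347} = \frac{49846}{- \frac{6835694}{3}} = 49846 \left(- \frac{3}{6835694}\right) = - \frac{74769}{3417847}$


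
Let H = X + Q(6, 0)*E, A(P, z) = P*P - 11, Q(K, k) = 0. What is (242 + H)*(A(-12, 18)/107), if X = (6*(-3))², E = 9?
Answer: 75278/107 ≈ 703.53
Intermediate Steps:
X = 324 (X = (-18)² = 324)
A(P, z) = -11 + P² (A(P, z) = P² - 11 = -11 + P²)
H = 324 (H = 324 + 0*9 = 324 + 0 = 324)
(242 + H)*(A(-12, 18)/107) = (242 + 324)*((-11 + (-12)²)/107) = 566*((-11 + 144)*(1/107)) = 566*(133*(1/107)) = 566*(133/107) = 75278/107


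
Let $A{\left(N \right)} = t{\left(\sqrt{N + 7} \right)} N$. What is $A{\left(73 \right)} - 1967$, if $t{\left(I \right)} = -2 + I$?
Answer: $-2113 + 292 \sqrt{5} \approx -1460.1$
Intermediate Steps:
$A{\left(N \right)} = N \left(-2 + \sqrt{7 + N}\right)$ ($A{\left(N \right)} = \left(-2 + \sqrt{N + 7}\right) N = \left(-2 + \sqrt{7 + N}\right) N = N \left(-2 + \sqrt{7 + N}\right)$)
$A{\left(73 \right)} - 1967 = 73 \left(-2 + \sqrt{7 + 73}\right) - 1967 = 73 \left(-2 + \sqrt{80}\right) - 1967 = 73 \left(-2 + 4 \sqrt{5}\right) - 1967 = \left(-146 + 292 \sqrt{5}\right) - 1967 = -2113 + 292 \sqrt{5}$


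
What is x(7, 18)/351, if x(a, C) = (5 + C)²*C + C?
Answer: 1060/39 ≈ 27.179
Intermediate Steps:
x(a, C) = C + C*(5 + C)² (x(a, C) = C*(5 + C)² + C = C + C*(5 + C)²)
x(7, 18)/351 = (18*(1 + (5 + 18)²))/351 = (18*(1 + 23²))*(1/351) = (18*(1 + 529))*(1/351) = (18*530)*(1/351) = 9540*(1/351) = 1060/39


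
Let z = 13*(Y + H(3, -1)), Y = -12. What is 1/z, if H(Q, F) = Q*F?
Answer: -1/195 ≈ -0.0051282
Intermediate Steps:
H(Q, F) = F*Q
z = -195 (z = 13*(-12 - 1*3) = 13*(-12 - 3) = 13*(-15) = -195)
1/z = 1/(-195) = -1/195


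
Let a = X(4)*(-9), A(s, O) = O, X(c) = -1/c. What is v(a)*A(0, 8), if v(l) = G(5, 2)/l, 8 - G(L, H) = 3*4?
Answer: -128/9 ≈ -14.222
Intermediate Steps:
G(L, H) = -4 (G(L, H) = 8 - 3*4 = 8 - 1*12 = 8 - 12 = -4)
a = 9/4 (a = -1/4*(-9) = -1*¼*(-9) = -¼*(-9) = 9/4 ≈ 2.2500)
v(l) = -4/l
v(a)*A(0, 8) = -4/9/4*8 = -4*4/9*8 = -16/9*8 = -128/9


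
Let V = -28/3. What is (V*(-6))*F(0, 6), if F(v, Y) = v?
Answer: 0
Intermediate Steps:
V = -28/3 ≈ -9.3333
(V*(-6))*F(0, 6) = -28/3*(-6)*0 = 56*0 = 0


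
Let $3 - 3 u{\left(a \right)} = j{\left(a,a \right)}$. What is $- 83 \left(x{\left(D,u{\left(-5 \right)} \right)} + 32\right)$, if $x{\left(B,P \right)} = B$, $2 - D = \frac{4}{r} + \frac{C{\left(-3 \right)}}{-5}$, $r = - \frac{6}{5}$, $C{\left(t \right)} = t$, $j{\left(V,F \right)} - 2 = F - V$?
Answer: $- \frac{45733}{15} \approx -3048.9$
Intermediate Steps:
$j{\left(V,F \right)} = 2 + F - V$ ($j{\left(V,F \right)} = 2 + \left(F - V\right) = 2 + F - V$)
$u{\left(a \right)} = \frac{1}{3}$ ($u{\left(a \right)} = 1 - \frac{2 + a - a}{3} = 1 - \frac{2}{3} = \frac{1}{3}$)
$r = - \frac{6}{5}$ ($r = \left(-6\right) \frac{1}{5} = - \frac{6}{5} \approx -1.2$)
$D = \frac{71}{15}$ ($D = 2 - \left(\frac{4}{- \frac{6}{5}} - \frac{3}{-5}\right) = 2 - \left(4 \left(- \frac{5}{6}\right) - - \frac{3}{5}\right) = 2 - \left(- \frac{10}{3} + \frac{3}{5}\right) = 2 - - \frac{41}{15} = 2 + \frac{41}{15} = \frac{71}{15} \approx 4.7333$)
$- 83 \left(x{\left(D,u{\left(-5 \right)} \right)} + 32\right) = - 83 \left(\frac{71}{15} + 32\right) = \left(-83\right) \frac{551}{15} = - \frac{45733}{15}$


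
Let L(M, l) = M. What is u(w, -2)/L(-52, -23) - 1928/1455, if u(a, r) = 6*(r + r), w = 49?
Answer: -16334/18915 ≈ -0.86355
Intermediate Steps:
u(a, r) = 12*r (u(a, r) = 6*(2*r) = 12*r)
u(w, -2)/L(-52, -23) - 1928/1455 = (12*(-2))/(-52) - 1928/1455 = -24*(-1/52) - 1928*1/1455 = 6/13 - 1928/1455 = -16334/18915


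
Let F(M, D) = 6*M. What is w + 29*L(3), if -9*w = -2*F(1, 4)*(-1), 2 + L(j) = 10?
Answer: 692/3 ≈ 230.67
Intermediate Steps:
L(j) = 8 (L(j) = -2 + 10 = 8)
w = -4/3 (w = -(-12)*(-1)/9 = -(-2*6)*(-1)/9 = -(-4)*(-1)/3 = -⅑*12 = -4/3 ≈ -1.3333)
w + 29*L(3) = -4/3 + 29*8 = -4/3 + 232 = 692/3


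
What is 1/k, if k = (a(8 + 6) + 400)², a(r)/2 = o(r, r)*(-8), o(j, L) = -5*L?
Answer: 1/2310400 ≈ 4.3283e-7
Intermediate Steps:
a(r) = 80*r (a(r) = 2*(-5*r*(-8)) = 2*(40*r) = 80*r)
k = 2310400 (k = (80*(8 + 6) + 400)² = (80*14 + 400)² = (1120 + 400)² = 1520² = 2310400)
1/k = 1/2310400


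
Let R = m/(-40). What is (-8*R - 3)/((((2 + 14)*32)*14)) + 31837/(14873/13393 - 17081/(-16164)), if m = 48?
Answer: 1411525822529379/96086631424 ≈ 14690.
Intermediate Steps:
R = -6/5 (R = 48/(-40) = 48*(-1/40) = -6/5 ≈ -1.2000)
(-8*R - 3)/((((2 + 14)*32)*14)) + 31837/(14873/13393 - 17081/(-16164)) = (-8*(-6/5) - 3)/((((2 + 14)*32)*14)) + 31837/(14873/13393 - 17081/(-16164)) = (48/5 - 3)/(((16*32)*14)) + 31837/(14873*(1/13393) - 17081*(-1/16164)) = 33/(5*((512*14))) + 31837/(14873/13393 + 17081/16164) = (33/5)/7168 + 31837/(469173005/216484452) = (33/5)*(1/7168) + 31837*(216484452/469173005) = 33/35840 + 6892215498324/469173005 = 1411525822529379/96086631424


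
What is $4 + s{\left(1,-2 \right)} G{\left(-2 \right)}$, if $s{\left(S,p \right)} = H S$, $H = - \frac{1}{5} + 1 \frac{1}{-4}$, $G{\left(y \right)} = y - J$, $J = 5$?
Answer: $\frac{143}{20} \approx 7.15$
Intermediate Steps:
$G{\left(y \right)} = -5 + y$ ($G{\left(y \right)} = y - 5 = -5 + y$)
$H = - \frac{9}{20}$ ($H = \left(-1\right) \frac{1}{5} + 1 \left(- \frac{1}{4}\right) = - \frac{1}{5} - \frac{1}{4} = - \frac{9}{20} \approx -0.45$)
$s{\left(S,p \right)} = - \frac{9 S}{20}$
$4 + s{\left(1,-2 \right)} G{\left(-2 \right)} = 4 + \left(- \frac{9}{20}\right) 1 \left(-5 - 2\right) = 4 - - \frac{63}{20} = 4 + \frac{63}{20} = \frac{143}{20}$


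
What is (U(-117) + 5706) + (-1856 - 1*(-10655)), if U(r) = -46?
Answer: 14459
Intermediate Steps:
(U(-117) + 5706) + (-1856 - 1*(-10655)) = (-46 + 5706) + (-1856 - 1*(-10655)) = 5660 + (-1856 + 10655) = 5660 + 8799 = 14459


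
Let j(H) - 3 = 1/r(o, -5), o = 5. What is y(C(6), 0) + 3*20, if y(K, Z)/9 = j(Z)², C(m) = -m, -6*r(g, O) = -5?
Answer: 5469/25 ≈ 218.76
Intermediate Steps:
r(g, O) = ⅚ (r(g, O) = -⅙*(-5) = ⅚)
j(H) = 21/5 (j(H) = 3 + 1/(⅚) = 3 + 6/5 = 21/5)
y(K, Z) = 3969/25 (y(K, Z) = 9*(21/5)² = 9*(441/25) = 3969/25)
y(C(6), 0) + 3*20 = 3969/25 + 3*20 = 3969/25 + 60 = 5469/25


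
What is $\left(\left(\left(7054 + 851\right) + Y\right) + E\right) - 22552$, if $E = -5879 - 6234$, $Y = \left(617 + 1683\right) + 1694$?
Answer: $-22766$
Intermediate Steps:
$Y = 3994$ ($Y = 2300 + 1694 = 3994$)
$E = -12113$ ($E = -5879 - 6234 = -12113$)
$\left(\left(\left(7054 + 851\right) + Y\right) + E\right) - 22552 = \left(\left(\left(7054 + 851\right) + 3994\right) - 12113\right) - 22552 = \left(\left(7905 + 3994\right) - 12113\right) - 22552 = \left(11899 - 12113\right) - 22552 = -214 - 22552 = -22766$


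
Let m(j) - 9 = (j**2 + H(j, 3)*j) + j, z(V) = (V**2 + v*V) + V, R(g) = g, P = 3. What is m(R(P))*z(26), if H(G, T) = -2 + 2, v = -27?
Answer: 0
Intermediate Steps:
z(V) = V**2 - 26*V (z(V) = (V**2 - 27*V) + V = V**2 - 26*V)
H(G, T) = 0
m(j) = 9 + j + j**2 (m(j) = 9 + ((j**2 + 0*j) + j) = 9 + ((j**2 + 0) + j) = 9 + (j**2 + j) = 9 + (j + j**2) = 9 + j + j**2)
m(R(P))*z(26) = (9 + 3 + 3**2)*(26*(-26 + 26)) = (9 + 3 + 9)*(26*0) = 21*0 = 0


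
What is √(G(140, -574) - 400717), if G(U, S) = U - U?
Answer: I*√400717 ≈ 633.02*I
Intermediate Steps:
G(U, S) = 0
√(G(140, -574) - 400717) = √(0 - 400717) = √(-400717) = I*√400717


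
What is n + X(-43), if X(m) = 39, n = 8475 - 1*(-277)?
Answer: 8791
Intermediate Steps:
n = 8752 (n = 8475 + 277 = 8752)
n + X(-43) = 8752 + 39 = 8791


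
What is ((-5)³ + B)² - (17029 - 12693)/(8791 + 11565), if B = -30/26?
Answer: 13687191204/860041 ≈ 15915.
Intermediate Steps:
B = -15/13 (B = -30*1/26 = -15/13 ≈ -1.1538)
((-5)³ + B)² - (17029 - 12693)/(8791 + 11565) = ((-5)³ - 15/13)² - (17029 - 12693)/(8791 + 11565) = (-125 - 15/13)² - 4336/20356 = (-1640/13)² - 4336/20356 = 2689600/169 - 1*1084/5089 = 2689600/169 - 1084/5089 = 13687191204/860041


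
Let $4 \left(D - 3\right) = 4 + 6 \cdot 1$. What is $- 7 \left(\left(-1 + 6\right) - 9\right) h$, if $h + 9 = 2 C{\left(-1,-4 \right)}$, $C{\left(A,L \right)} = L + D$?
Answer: $-168$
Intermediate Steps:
$D = \frac{11}{2}$ ($D = 3 + \frac{4 + 6 \cdot 1}{4} = 3 + \frac{4 + 6}{4} = 3 + \frac{1}{4} \cdot 10 = 3 + \frac{5}{2} = \frac{11}{2} \approx 5.5$)
$C{\left(A,L \right)} = \frac{11}{2} + L$ ($C{\left(A,L \right)} = L + \frac{11}{2} = \frac{11}{2} + L$)
$h = -6$ ($h = -9 + 2 \left(\frac{11}{2} - 4\right) = -9 + 2 \cdot \frac{3}{2} = -9 + 3 = -6$)
$- 7 \left(\left(-1 + 6\right) - 9\right) h = - 7 \left(\left(-1 + 6\right) - 9\right) \left(-6\right) = - 7 \left(5 - 9\right) \left(-6\right) = \left(-7\right) \left(-4\right) \left(-6\right) = 28 \left(-6\right) = -168$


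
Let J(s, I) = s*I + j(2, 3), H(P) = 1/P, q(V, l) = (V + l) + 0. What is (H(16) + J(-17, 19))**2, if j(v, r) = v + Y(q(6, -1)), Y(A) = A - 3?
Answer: 26040609/256 ≈ 1.0172e+5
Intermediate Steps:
q(V, l) = V + l
Y(A) = -3 + A
j(v, r) = 2 + v (j(v, r) = v + (-3 + (6 - 1)) = v + (-3 + 5) = v + 2 = 2 + v)
J(s, I) = 4 + I*s (J(s, I) = s*I + (2 + 2) = I*s + 4 = 4 + I*s)
(H(16) + J(-17, 19))**2 = (1/16 + (4 + 19*(-17)))**2 = (1/16 + (4 - 323))**2 = (1/16 - 319)**2 = (-5103/16)**2 = 26040609/256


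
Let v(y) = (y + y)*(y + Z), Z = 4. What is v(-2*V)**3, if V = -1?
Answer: 13824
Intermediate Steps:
v(y) = 2*y*(4 + y) (v(y) = (y + y)*(y + 4) = (2*y)*(4 + y) = 2*y*(4 + y))
v(-2*V)**3 = (2*(-2*(-1))*(4 - 2*(-1)))**3 = (2*2*(4 + 2))**3 = (2*2*6)**3 = 24**3 = 13824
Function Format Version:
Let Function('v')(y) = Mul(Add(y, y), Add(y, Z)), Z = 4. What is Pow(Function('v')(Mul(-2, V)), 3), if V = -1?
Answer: 13824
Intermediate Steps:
Function('v')(y) = Mul(2, y, Add(4, y)) (Function('v')(y) = Mul(Add(y, y), Add(y, 4)) = Mul(Mul(2, y), Add(4, y)) = Mul(2, y, Add(4, y)))
Pow(Function('v')(Mul(-2, V)), 3) = Pow(Mul(2, Mul(-2, -1), Add(4, Mul(-2, -1))), 3) = Pow(Mul(2, 2, Add(4, 2)), 3) = Pow(Mul(2, 2, 6), 3) = Pow(24, 3) = 13824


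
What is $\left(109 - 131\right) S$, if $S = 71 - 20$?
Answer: $-1122$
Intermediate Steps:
$S = 51$ ($S = 71 - 20 = 51$)
$\left(109 - 131\right) S = \left(109 - 131\right) 51 = \left(-22\right) 51 = -1122$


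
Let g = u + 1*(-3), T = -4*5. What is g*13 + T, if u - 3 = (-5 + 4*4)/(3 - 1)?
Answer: 103/2 ≈ 51.500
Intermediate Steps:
T = -20
u = 17/2 (u = 3 + (-5 + 4*4)/(3 - 1) = 3 + (-5 + 16)/2 = 3 + 11*(½) = 3 + 11/2 = 17/2 ≈ 8.5000)
g = 11/2 (g = 17/2 + 1*(-3) = 17/2 - 3 = 11/2 ≈ 5.5000)
g*13 + T = (11/2)*13 - 20 = 143/2 - 20 = 103/2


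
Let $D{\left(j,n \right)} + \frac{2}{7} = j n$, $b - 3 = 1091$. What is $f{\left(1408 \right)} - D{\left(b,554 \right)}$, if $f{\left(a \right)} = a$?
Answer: $- \frac{4232674}{7} \approx -6.0467 \cdot 10^{5}$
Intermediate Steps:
$b = 1094$ ($b = 3 + 1091 = 1094$)
$D{\left(j,n \right)} = - \frac{2}{7} + j n$
$f{\left(1408 \right)} - D{\left(b,554 \right)} = 1408 - \left(- \frac{2}{7} + 1094 \cdot 554\right) = 1408 - \left(- \frac{2}{7} + 606076\right) = 1408 - \frac{4242530}{7} = - \frac{4232674}{7}$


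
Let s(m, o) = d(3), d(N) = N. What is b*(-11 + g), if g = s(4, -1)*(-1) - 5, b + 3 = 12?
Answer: -171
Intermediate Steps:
s(m, o) = 3
b = 9 (b = -3 + 12 = 9)
g = -8 (g = 3*(-1) - 5 = -3 - 5 = -8)
b*(-11 + g) = 9*(-11 - 8) = 9*(-19) = -171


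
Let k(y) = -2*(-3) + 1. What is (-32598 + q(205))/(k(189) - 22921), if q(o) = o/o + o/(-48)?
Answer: 1564861/1099872 ≈ 1.4228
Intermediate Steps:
k(y) = 7 (k(y) = 6 + 1 = 7)
q(o) = 1 - o/48 (q(o) = 1 + o*(-1/48) = 1 - o/48)
(-32598 + q(205))/(k(189) - 22921) = (-32598 + (1 - 1/48*205))/(7 - 22921) = (-32598 + (1 - 205/48))/(-22914) = (-32598 - 157/48)*(-1/22914) = -1564861/48*(-1/22914) = 1564861/1099872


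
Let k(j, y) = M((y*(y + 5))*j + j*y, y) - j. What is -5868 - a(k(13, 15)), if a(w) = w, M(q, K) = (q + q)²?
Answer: -67081955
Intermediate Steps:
M(q, K) = 4*q² (M(q, K) = (2*q)² = 4*q²)
k(j, y) = -j + 4*(j*y + j*y*(5 + y))² (k(j, y) = 4*((y*(y + 5))*j + j*y)² - j = 4*((y*(5 + y))*j + j*y)² - j = 4*(j*y*(5 + y) + j*y)² - j = 4*(j*y + j*y*(5 + y))² - j = -j + 4*(j*y + j*y*(5 + y))²)
-5868 - a(k(13, 15)) = -5868 - 13*(-1 + 4*13*15²*(6 + 15)²) = -5868 - 13*(-1 + 4*13*225*21²) = -5868 - 13*(-1 + 4*13*225*441) = -5868 - 13*(-1 + 5159700) = -5868 - 13*5159699 = -5868 - 1*67076087 = -5868 - 67076087 = -67081955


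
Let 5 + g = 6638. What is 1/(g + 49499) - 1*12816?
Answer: -719387711/56132 ≈ -12816.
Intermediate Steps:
g = 6633 (g = -5 + 6638 = 6633)
1/(g + 49499) - 1*12816 = 1/(6633 + 49499) - 1*12816 = 1/56132 - 12816 = -719387711/56132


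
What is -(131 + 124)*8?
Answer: -2040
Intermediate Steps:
-(131 + 124)*8 = -255*8 = -1*2040 = -2040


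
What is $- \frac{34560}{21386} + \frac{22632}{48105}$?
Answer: $- \frac{196416808}{171462255} \approx -1.1455$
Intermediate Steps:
$- \frac{34560}{21386} + \frac{22632}{48105} = \left(-34560\right) \frac{1}{21386} + 22632 \cdot \frac{1}{48105} = - \frac{17280}{10693} + \frac{7544}{16035} = - \frac{196416808}{171462255}$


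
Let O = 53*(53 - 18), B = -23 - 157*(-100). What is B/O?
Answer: 15677/1855 ≈ 8.4512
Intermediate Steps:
B = 15677 (B = -23 + 15700 = 15677)
O = 1855 (O = 53*35 = 1855)
B/O = 15677/1855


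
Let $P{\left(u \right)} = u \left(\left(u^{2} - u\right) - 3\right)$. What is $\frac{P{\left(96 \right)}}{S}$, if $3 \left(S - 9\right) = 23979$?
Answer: $\frac{437616}{4001} \approx 109.38$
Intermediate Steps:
$S = 8002$ ($S = 9 + \frac{1}{3} \cdot 23979 = 9 + 7993 = 8002$)
$P{\left(u \right)} = u \left(-3 + u^{2} - u\right)$
$\frac{P{\left(96 \right)}}{S} = \frac{96 \left(-3 + 96^{2} - 96\right)}{8002} = 96 \left(-3 + 9216 - 96\right) \frac{1}{8002} = 96 \cdot 9117 \cdot \frac{1}{8002} = 875232 \cdot \frac{1}{8002} = \frac{437616}{4001}$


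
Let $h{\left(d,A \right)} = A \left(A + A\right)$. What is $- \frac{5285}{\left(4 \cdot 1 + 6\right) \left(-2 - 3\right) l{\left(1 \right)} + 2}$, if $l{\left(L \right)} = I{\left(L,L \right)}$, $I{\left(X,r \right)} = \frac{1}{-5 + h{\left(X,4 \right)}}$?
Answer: $- \frac{142695}{4} \approx -35674.0$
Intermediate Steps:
$h{\left(d,A \right)} = 2 A^{2}$ ($h{\left(d,A \right)} = A 2 A = 2 A^{2}$)
$I{\left(X,r \right)} = \frac{1}{27}$ ($I{\left(X,r \right)} = \frac{1}{-5 + 2 \cdot 4^{2}} = \frac{1}{-5 + 2 \cdot 16} = \frac{1}{-5 + 32} = \frac{1}{27}$)
$l{\left(L \right)} = \frac{1}{27}$
$- \frac{5285}{\left(4 \cdot 1 + 6\right) \left(-2 - 3\right) l{\left(1 \right)} + 2} = - \frac{5285}{\left(4 \cdot 1 + 6\right) \left(-2 - 3\right) \frac{1}{27} + 2} = - \frac{5285}{\left(4 + 6\right) \left(\left(-5\right) \frac{1}{27}\right) + 2} = - \frac{5285}{10 \left(- \frac{5}{27}\right) + 2} = - \frac{5285}{- \frac{50}{27} + 2} = - \frac{5285}{\frac{4}{27}} = \left(-5285\right) \frac{27}{4} = - \frac{142695}{4}$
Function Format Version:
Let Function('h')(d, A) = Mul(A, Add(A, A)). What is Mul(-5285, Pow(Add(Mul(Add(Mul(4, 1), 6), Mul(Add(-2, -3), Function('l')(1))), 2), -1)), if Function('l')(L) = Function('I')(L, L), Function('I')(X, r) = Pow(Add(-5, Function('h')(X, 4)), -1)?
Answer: Rational(-142695, 4) ≈ -35674.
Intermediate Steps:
Function('h')(d, A) = Mul(2, Pow(A, 2)) (Function('h')(d, A) = Mul(A, Mul(2, A)) = Mul(2, Pow(A, 2)))
Function('I')(X, r) = Rational(1, 27) (Function('I')(X, r) = Pow(Add(-5, Mul(2, Pow(4, 2))), -1) = Pow(Add(-5, Mul(2, 16)), -1) = Pow(Add(-5, 32), -1) = Pow(27, -1) = Rational(1, 27))
Function('l')(L) = Rational(1, 27)
Mul(-5285, Pow(Add(Mul(Add(Mul(4, 1), 6), Mul(Add(-2, -3), Function('l')(1))), 2), -1)) = Mul(-5285, Pow(Add(Mul(Add(Mul(4, 1), 6), Mul(Add(-2, -3), Rational(1, 27))), 2), -1)) = Mul(-5285, Pow(Add(Mul(Add(4, 6), Mul(-5, Rational(1, 27))), 2), -1)) = Mul(-5285, Pow(Add(Mul(10, Rational(-5, 27)), 2), -1)) = Mul(-5285, Pow(Add(Rational(-50, 27), 2), -1)) = Mul(-5285, Pow(Rational(4, 27), -1)) = Mul(-5285, Rational(27, 4)) = Rational(-142695, 4)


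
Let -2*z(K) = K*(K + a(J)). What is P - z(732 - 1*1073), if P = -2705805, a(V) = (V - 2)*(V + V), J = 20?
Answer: -5540849/2 ≈ -2.7704e+6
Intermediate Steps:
a(V) = 2*V*(-2 + V) (a(V) = (-2 + V)*(2*V) = 2*V*(-2 + V))
z(K) = -K*(720 + K)/2 (z(K) = -K*(K + 2*20*(-2 + 20))/2 = -K*(K + 2*20*18)/2 = -K*(K + 720)/2 = -K*(720 + K)/2)
P - z(732 - 1*1073) = -2705805 - (-1)*(732 - 1*1073)*(720 + (732 - 1*1073))/2 = -2705805 - (-1)*(732 - 1073)*(720 + (732 - 1073))/2 = -2705805 - (-1)*(-341)*(720 - 341)/2 = -2705805 - (-1)*(-341)*379/2 = -2705805 - 1*129239/2 = -2705805 - 129239/2 = -5540849/2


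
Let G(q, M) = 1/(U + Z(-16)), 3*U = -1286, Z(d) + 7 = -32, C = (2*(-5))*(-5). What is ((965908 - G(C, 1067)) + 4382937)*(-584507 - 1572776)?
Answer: -16189178267025254/1403 ≈ -1.1539e+13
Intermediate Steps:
C = 50 (C = -10*(-5) = 50)
Z(d) = -39 (Z(d) = -7 - 32 = -39)
U = -1286/3 (U = (⅓)*(-1286) = -1286/3 ≈ -428.67)
G(q, M) = -3/1403 (G(q, M) = 1/(-1286/3 - 39) = 1/(-1403/3) = -3/1403)
((965908 - G(C, 1067)) + 4382937)*(-584507 - 1572776) = ((965908 - 1*(-3/1403)) + 4382937)*(-584507 - 1572776) = ((965908 + 3/1403) + 4382937)*(-2157283) = (1355168927/1403 + 4382937)*(-2157283) = (7504429538/1403)*(-2157283) = -16189178267025254/1403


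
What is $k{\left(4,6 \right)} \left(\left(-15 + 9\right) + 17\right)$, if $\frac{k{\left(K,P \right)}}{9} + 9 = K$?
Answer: $-495$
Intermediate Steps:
$k{\left(K,P \right)} = -81 + 9 K$
$k{\left(4,6 \right)} \left(\left(-15 + 9\right) + 17\right) = \left(-81 + 9 \cdot 4\right) \left(\left(-15 + 9\right) + 17\right) = \left(-81 + 36\right) \left(-6 + 17\right) = \left(-45\right) 11 = -495$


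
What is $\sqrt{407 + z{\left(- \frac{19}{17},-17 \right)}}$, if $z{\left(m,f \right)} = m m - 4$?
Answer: $\frac{2 \sqrt{29207}}{17} \approx 20.106$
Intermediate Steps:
$z{\left(m,f \right)} = -4 + m^{2}$ ($z{\left(m,f \right)} = m^{2} - 4 = -4 + m^{2}$)
$\sqrt{407 + z{\left(- \frac{19}{17},-17 \right)}} = \sqrt{407 - \left(4 - \left(- \frac{19}{17}\right)^{2}\right)} = \sqrt{407 + \left(-4 + \frac{361}{289}\right)} = \sqrt{407 - \frac{795}{289}} = \sqrt{\frac{116828}{289}} = \frac{2 \sqrt{29207}}{17}$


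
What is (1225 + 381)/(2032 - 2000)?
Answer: 803/16 ≈ 50.188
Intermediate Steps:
(1225 + 381)/(2032 - 2000) = 1606/32 = 1606*(1/32) = 803/16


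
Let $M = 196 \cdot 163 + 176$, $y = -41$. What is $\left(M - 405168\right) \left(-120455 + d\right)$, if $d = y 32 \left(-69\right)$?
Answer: $11164087788$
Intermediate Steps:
$M = 32124$ ($M = 31948 + 176 = 32124$)
$d = 90528$ ($d = \left(-41\right) 32 \left(-69\right) = \left(-1312\right) \left(-69\right) = 90528$)
$\left(M - 405168\right) \left(-120455 + d\right) = \left(32124 - 405168\right) \left(-120455 + 90528\right) = \left(-373044\right) \left(-29927\right) = 11164087788$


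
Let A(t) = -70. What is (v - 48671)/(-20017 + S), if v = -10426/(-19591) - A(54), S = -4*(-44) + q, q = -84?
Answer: 14648181/6005395 ≈ 2.4392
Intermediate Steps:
S = 92 (S = -4*(-44) - 84 = 176 - 84 = 92)
v = 106292/1507 (v = -10426/(-19591) - 1*(-70) = -10426*(-1/19591) + 70 = 802/1507 + 70 = 106292/1507 ≈ 70.532)
(v - 48671)/(-20017 + S) = (106292/1507 - 48671)/(-20017 + 92) = -73240905/1507/(-19925) = -73240905/1507*(-1/19925) = 14648181/6005395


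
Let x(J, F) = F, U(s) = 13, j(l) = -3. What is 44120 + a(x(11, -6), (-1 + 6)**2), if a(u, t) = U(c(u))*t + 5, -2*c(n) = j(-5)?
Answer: 44450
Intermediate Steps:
c(n) = 3/2 (c(n) = -1/2*(-3) = 3/2)
a(u, t) = 5 + 13*t (a(u, t) = 13*t + 5 = 5 + 13*t)
44120 + a(x(11, -6), (-1 + 6)**2) = 44120 + (5 + 13*(-1 + 6)**2) = 44120 + (5 + 13*5**2) = 44120 + (5 + 13*25) = 44120 + (5 + 325) = 44120 + 330 = 44450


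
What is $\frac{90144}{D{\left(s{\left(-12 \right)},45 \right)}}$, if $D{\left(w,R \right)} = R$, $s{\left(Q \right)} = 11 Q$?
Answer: $\frac{10016}{5} \approx 2003.2$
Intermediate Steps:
$\frac{90144}{D{\left(s{\left(-12 \right)},45 \right)}} = \frac{90144}{45} = 90144 \cdot \frac{1}{45} = \frac{10016}{5}$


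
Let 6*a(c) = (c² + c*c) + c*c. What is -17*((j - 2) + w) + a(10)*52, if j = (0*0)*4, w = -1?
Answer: 2651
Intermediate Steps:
j = 0 (j = 0*4 = 0)
a(c) = c²/2 (a(c) = ((c² + c*c) + c*c)/6 = ((c² + c²) + c²)/6 = (2*c² + c²)/6 = (3*c²)/6 = c²/2)
-17*((j - 2) + w) + a(10)*52 = -17*((0 - 2) - 1) + ((½)*10²)*52 = -17*(-2 - 1) + ((½)*100)*52 = -17*(-3) + 50*52 = 51 + 2600 = 2651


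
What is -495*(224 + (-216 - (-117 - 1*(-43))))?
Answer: -40590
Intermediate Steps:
-495*(224 + (-216 - (-117 - 1*(-43)))) = -495*(224 + (-216 - (-117 + 43))) = -495*(224 + (-216 - 1*(-74))) = -495*(224 + (-216 + 74)) = -495*(224 - 142) = -495*82 = -40590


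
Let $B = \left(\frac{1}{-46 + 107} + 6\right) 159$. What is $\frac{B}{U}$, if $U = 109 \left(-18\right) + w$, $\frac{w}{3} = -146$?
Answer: $- \frac{19451}{48800} \approx -0.39859$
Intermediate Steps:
$w = -438$ ($w = 3 \left(-146\right) = -438$)
$B = \frac{58353}{61}$ ($B = \left(\frac{1}{61} + 6\right) 159 = \frac{367}{61} \cdot 159 = \frac{58353}{61} \approx 956.61$)
$U = -2400$ ($U = 109 \left(-18\right) - 438 = -1962 - 438 = -2400$)
$\frac{B}{U} = \frac{58353}{61 \left(-2400\right)} = \frac{58353}{61} \left(- \frac{1}{2400}\right) = - \frac{19451}{48800}$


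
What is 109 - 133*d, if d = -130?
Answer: 17399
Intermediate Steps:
109 - 133*d = 109 - 133*(-130) = 109 + 17290 = 17399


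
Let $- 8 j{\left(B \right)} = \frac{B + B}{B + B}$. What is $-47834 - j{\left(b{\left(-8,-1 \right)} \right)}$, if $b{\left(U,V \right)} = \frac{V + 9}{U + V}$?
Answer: $- \frac{382671}{8} \approx -47834.0$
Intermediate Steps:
$b{\left(U,V \right)} = \frac{9 + V}{U + V}$
$j{\left(B \right)} = - \frac{1}{8}$ ($j{\left(B \right)} = - \frac{\left(B + B\right) \frac{1}{B + B}}{8} = - \frac{2 B \frac{1}{2 B}}{8} = \left(- \frac{1}{8}\right) 1 = - \frac{1}{8}$)
$-47834 - j{\left(b{\left(-8,-1 \right)} \right)} = -47834 - - \frac{1}{8} = -47834 + \frac{1}{8} = - \frac{382671}{8}$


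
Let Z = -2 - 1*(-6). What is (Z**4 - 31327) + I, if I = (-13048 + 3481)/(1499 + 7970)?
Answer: -294220866/9469 ≈ -31072.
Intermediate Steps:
Z = 4 (Z = -2 + 6 = 4)
I = -9567/9469 ≈ -1.0103
(Z**4 - 31327) + I = (4**4 - 31327) - 9567/9469 = (256 - 31327) - 9567/9469 = -31071 - 9567/9469 = -294220866/9469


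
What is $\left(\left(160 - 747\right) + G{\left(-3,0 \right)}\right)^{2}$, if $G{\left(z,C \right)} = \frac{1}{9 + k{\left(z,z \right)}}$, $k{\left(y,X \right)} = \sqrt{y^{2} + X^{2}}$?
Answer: $\frac{151880978}{441} + \frac{8216 \sqrt{2}}{147} \approx 3.4448 \cdot 10^{5}$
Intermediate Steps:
$k{\left(y,X \right)} = \sqrt{X^{2} + y^{2}}$
$G{\left(z,C \right)} = \frac{1}{9 + \sqrt{2} \sqrt{z^{2}}}$ ($G{\left(z,C \right)} = \frac{1}{9 + \sqrt{z^{2} + z^{2}}} = \frac{1}{9 + \sqrt{2 z^{2}}} = \frac{1}{9 + \sqrt{2} \sqrt{z^{2}}}$)
$\left(\left(160 - 747\right) + G{\left(-3,0 \right)}\right)^{2} = \left(\left(160 - 747\right) + \frac{1}{9 + \sqrt{2} \sqrt{\left(-3\right)^{2}}}\right)^{2} = \left(\left(160 - 747\right) + \frac{1}{9 + \sqrt{2} \sqrt{9}}\right)^{2} = \left(-587 + \frac{1}{9 + \sqrt{2} \cdot 3}\right)^{2} = \left(-587 + \frac{1}{9 + 3 \sqrt{2}}\right)^{2}$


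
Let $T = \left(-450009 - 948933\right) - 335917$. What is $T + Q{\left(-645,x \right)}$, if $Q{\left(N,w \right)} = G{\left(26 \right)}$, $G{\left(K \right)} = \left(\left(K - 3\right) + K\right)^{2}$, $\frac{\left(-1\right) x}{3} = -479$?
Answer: $-1732458$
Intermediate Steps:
$x = 1437$ ($x = \left(-3\right) \left(-479\right) = 1437$)
$T = -1734859$ ($T = -1398942 - 335917 = -1734859$)
$G{\left(K \right)} = \left(-3 + 2 K\right)^{2}$ ($G{\left(K \right)} = \left(\left(-3 + K\right) + K\right)^{2} = \left(-3 + 2 K\right)^{2}$)
$Q{\left(N,w \right)} = 2401$ ($Q{\left(N,w \right)} = \left(-3 + 2 \cdot 26\right)^{2} = \left(-3 + 52\right)^{2} = 49^{2} = 2401$)
$T + Q{\left(-645,x \right)} = -1734859 + 2401 = -1732458$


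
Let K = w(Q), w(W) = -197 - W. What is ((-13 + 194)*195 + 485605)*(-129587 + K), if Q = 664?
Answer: -67950363200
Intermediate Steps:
K = -861 (K = -197 - 1*664 = -197 - 664 = -861)
((-13 + 194)*195 + 485605)*(-129587 + K) = ((-13 + 194)*195 + 485605)*(-129587 - 861) = (181*195 + 485605)*(-130448) = (35295 + 485605)*(-130448) = 520900*(-130448) = -67950363200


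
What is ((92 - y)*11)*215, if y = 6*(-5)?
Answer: 288530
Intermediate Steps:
y = -30
((92 - y)*11)*215 = ((92 - 1*(-30))*11)*215 = ((92 + 30)*11)*215 = (122*11)*215 = 1342*215 = 288530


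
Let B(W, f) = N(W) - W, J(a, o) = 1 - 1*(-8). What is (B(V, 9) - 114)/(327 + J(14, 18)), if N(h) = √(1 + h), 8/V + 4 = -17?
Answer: -1193/3528 + √273/7056 ≈ -0.33581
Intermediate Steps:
V = -8/21 (V = 8/(-4 - 17) = 8/(-21) = 8*(-1/21) = -8/21 ≈ -0.38095)
J(a, o) = 9 (J(a, o) = 1 + 8 = 9)
B(W, f) = √(1 + W) - W
(B(V, 9) - 114)/(327 + J(14, 18)) = ((√(1 - 8/21) - 1*(-8/21)) - 114)/(327 + 9) = ((√(13/21) + 8/21) - 114)/336 = ((√273/21 + 8/21) - 114)*(1/336) = ((8/21 + √273/21) - 114)*(1/336) = (-2386/21 + √273/21)*(1/336) = -1193/3528 + √273/7056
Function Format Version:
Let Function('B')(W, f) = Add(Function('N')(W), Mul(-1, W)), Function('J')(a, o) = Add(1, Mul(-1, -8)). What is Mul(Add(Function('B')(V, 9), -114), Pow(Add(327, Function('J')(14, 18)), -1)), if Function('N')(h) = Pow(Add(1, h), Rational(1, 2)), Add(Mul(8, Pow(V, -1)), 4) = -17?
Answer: Add(Rational(-1193, 3528), Mul(Rational(1, 7056), Pow(273, Rational(1, 2)))) ≈ -0.33581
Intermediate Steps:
V = Rational(-8, 21) (V = Mul(8, Pow(Add(-4, -17), -1)) = Mul(8, Pow(-21, -1)) = Mul(8, Rational(-1, 21)) = Rational(-8, 21) ≈ -0.38095)
Function('J')(a, o) = 9 (Function('J')(a, o) = Add(1, 8) = 9)
Function('B')(W, f) = Add(Pow(Add(1, W), Rational(1, 2)), Mul(-1, W))
Mul(Add(Function('B')(V, 9), -114), Pow(Add(327, Function('J')(14, 18)), -1)) = Mul(Add(Add(Pow(Add(1, Rational(-8, 21)), Rational(1, 2)), Mul(-1, Rational(-8, 21))), -114), Pow(Add(327, 9), -1)) = Mul(Add(Add(Pow(Rational(13, 21), Rational(1, 2)), Rational(8, 21)), -114), Pow(336, -1)) = Mul(Add(Add(Mul(Rational(1, 21), Pow(273, Rational(1, 2))), Rational(8, 21)), -114), Rational(1, 336)) = Mul(Add(Add(Rational(8, 21), Mul(Rational(1, 21), Pow(273, Rational(1, 2)))), -114), Rational(1, 336)) = Mul(Add(Rational(-2386, 21), Mul(Rational(1, 21), Pow(273, Rational(1, 2)))), Rational(1, 336)) = Add(Rational(-1193, 3528), Mul(Rational(1, 7056), Pow(273, Rational(1, 2))))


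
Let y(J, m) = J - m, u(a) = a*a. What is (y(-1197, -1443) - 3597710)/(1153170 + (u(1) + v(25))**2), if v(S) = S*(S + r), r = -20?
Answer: -1798732/584523 ≈ -3.0773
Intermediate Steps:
u(a) = a**2
v(S) = S*(-20 + S) (v(S) = S*(S - 20) = S*(-20 + S))
(y(-1197, -1443) - 3597710)/(1153170 + (u(1) + v(25))**2) = ((-1197 - 1*(-1443)) - 3597710)/(1153170 + (1**2 + 25*(-20 + 25))**2) = ((-1197 + 1443) - 3597710)/(1153170 + (1 + 25*5)**2) = (246 - 3597710)/(1153170 + (1 + 125)**2) = -3597464/(1153170 + 126**2) = -3597464/(1153170 + 15876) = -3597464/1169046 = -3597464*1/1169046 = -1798732/584523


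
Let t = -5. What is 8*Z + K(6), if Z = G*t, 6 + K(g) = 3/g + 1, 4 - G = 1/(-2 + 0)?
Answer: -369/2 ≈ -184.50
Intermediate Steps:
G = 9/2 (G = 4 - 1/(-2 + 0) = 4 - 1/(-2) = 4 - 1*(-1/2) = 4 + 1/2 = 9/2 ≈ 4.5000)
K(g) = -5 + 3/g (K(g) = -6 + (3/g + 1) = -6 + (1 + 3/g) = -5 + 3/g)
Z = -45/2 (Z = (9/2)*(-5) = -45/2 ≈ -22.500)
8*Z + K(6) = 8*(-45/2) + (-5 + 3/6) = -180 + (-5 + 3*(1/6)) = -180 + (-5 + 1/2) = -180 - 9/2 = -369/2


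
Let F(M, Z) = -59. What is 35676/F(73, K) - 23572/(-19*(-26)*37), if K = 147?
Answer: -326738338/539201 ≈ -605.97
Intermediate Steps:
35676/F(73, K) - 23572/(-19*(-26)*37) = 35676/(-59) - 23572/(-19*(-26)*37) = 35676*(-1/59) - 23572/(494*37) = -35676/59 - 23572/18278 = -35676/59 - 23572*1/18278 = -35676/59 - 11786/9139 = -326738338/539201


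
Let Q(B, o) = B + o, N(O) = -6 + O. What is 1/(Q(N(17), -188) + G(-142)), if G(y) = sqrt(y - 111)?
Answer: -177/31582 - I*sqrt(253)/31582 ≈ -0.0056045 - 0.00050364*I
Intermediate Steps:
G(y) = sqrt(-111 + y)
1/(Q(N(17), -188) + G(-142)) = 1/(((-6 + 17) - 188) + sqrt(-111 - 142)) = 1/((11 - 188) + sqrt(-253)) = 1/(-177 + I*sqrt(253))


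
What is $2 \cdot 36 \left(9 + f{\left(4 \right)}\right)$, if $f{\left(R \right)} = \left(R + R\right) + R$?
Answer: $1512$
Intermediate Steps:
$f{\left(R \right)} = 3 R$ ($f{\left(R \right)} = 2 R + R = 3 R$)
$2 \cdot 36 \left(9 + f{\left(4 \right)}\right) = 2 \cdot 36 \left(9 + 3 \cdot 4\right) = 72 \left(9 + 12\right) = 72 \cdot 21 = 1512$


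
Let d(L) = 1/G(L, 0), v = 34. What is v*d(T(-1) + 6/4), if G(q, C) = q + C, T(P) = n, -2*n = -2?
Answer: 68/5 ≈ 13.600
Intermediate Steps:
n = 1 (n = -½*(-2) = 1)
T(P) = 1
G(q, C) = C + q
d(L) = 1/L (d(L) = 1/(0 + L) = 1/L)
v*d(T(-1) + 6/4) = 34/(1 + 6/4) = 34/(1 + 6*(¼)) = 34/(1 + 3/2) = 34/(5/2) = 34*(⅖) = 68/5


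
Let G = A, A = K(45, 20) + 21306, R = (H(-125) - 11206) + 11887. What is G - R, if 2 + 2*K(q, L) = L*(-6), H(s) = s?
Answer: 20689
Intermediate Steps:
K(q, L) = -1 - 3*L (K(q, L) = -1 + (L*(-6))/2 = -1 + (-6*L)/2 = -1 - 3*L)
R = 556 (R = (-125 - 11206) + 11887 = -11331 + 11887 = 556)
A = 21245 (A = (-1 - 3*20) + 21306 = (-1 - 60) + 21306 = -61 + 21306 = 21245)
G = 21245
G - R = 21245 - 1*556 = 21245 - 556 = 20689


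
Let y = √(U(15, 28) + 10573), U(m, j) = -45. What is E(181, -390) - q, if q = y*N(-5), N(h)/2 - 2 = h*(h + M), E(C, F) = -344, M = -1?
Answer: -344 - 256*√658 ≈ -6910.8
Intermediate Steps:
y = 4*√658 (y = √(-45 + 10573) = √10528 = 4*√658 ≈ 102.61)
N(h) = 4 + 2*h*(-1 + h) (N(h) = 4 + 2*(h*(h - 1)) = 4 + 2*(h*(-1 + h)) = 4 + 2*h*(-1 + h))
q = 256*√658 (q = (4*√658)*(4 - 2*(-5) + 2*(-5)²) = (4*√658)*(4 + 10 + 2*25) = (4*√658)*(4 + 10 + 50) = (4*√658)*64 = 256*√658 ≈ 6566.8)
E(181, -390) - q = -344 - 256*√658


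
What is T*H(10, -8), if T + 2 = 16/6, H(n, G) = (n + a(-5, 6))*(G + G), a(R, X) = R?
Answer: -160/3 ≈ -53.333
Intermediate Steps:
H(n, G) = 2*G*(-5 + n) (H(n, G) = (n - 5)*(G + G) = (-5 + n)*(2*G) = 2*G*(-5 + n))
T = 2/3 (T = -2 + 16/6 = -2 + 16*(1/6) = -2 + 8/3 = 2/3 ≈ 0.66667)
T*H(10, -8) = 2*(2*(-8)*(-5 + 10))/3 = 2*(2*(-8)*5)/3 = (2/3)*(-80) = -160/3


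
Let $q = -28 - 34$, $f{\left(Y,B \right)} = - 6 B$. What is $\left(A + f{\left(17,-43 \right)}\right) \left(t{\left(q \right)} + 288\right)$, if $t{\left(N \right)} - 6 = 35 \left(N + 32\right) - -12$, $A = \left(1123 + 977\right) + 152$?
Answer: $-1867440$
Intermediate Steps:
$A = 2252$ ($A = 2100 + 152 = 2252$)
$q = -62$
$t{\left(N \right)} = 1138 + 35 N$ ($t{\left(N \right)} = 6 + \left(35 \left(N + 32\right) - -12\right) = 6 + \left(35 \left(32 + N\right) + 12\right) = 6 + \left(\left(1120 + 35 N\right) + 12\right) = 6 + \left(1132 + 35 N\right) = 1138 + 35 N$)
$\left(A + f{\left(17,-43 \right)}\right) \left(t{\left(q \right)} + 288\right) = \left(2252 - -258\right) \left(\left(1138 + 35 \left(-62\right)\right) + 288\right) = \left(2252 + 258\right) \left(\left(1138 - 2170\right) + 288\right) = 2510 \left(-1032 + 288\right) = 2510 \left(-744\right) = -1867440$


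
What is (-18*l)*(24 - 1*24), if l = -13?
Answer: 0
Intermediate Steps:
(-18*l)*(24 - 1*24) = (-18*(-13))*(24 - 1*24) = 234*(24 - 24) = 234*0 = 0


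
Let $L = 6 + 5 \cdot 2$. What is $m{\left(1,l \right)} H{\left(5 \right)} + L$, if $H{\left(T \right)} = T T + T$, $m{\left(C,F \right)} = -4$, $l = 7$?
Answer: $-104$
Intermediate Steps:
$L = 16$ ($L = 6 + 10 = 16$)
$H{\left(T \right)} = T + T^{2}$ ($H{\left(T \right)} = T^{2} + T = T + T^{2}$)
$m{\left(1,l \right)} H{\left(5 \right)} + L = - 4 \cdot 5 \left(1 + 5\right) + 16 = - 4 \cdot 5 \cdot 6 + 16 = \left(-4\right) 30 + 16 = -120 + 16 = -104$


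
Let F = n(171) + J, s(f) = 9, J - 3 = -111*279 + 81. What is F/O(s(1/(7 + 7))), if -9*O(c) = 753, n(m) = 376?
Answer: 91527/251 ≈ 364.65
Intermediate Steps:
J = -30885 (J = 3 + (-111*279 + 81) = 3 + (-30969 + 81) = 3 - 30888 = -30885)
O(c) = -251/3 (O(c) = -⅑*753 = -251/3)
F = -30509 (F = 376 - 30885 = -30509)
F/O(s(1/(7 + 7))) = -30509/(-251/3) = -30509*(-3/251) = 91527/251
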